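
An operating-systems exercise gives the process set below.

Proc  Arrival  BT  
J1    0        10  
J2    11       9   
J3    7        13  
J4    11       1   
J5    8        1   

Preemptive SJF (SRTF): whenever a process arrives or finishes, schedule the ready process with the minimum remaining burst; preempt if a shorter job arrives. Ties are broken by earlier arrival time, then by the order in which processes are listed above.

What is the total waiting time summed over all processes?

Gantt: | J1 0-8 | J5 8-9 | J1 9-11 | J4 11-12 | J2 12-21 | J3 21-34 |
Completion: J1=11  J2=21  J3=34  J4=12  J5=9
Turnaround (C−A): J1=11  J2=10  J3=27  J4=1  J5=1
Waiting = turnaround − burst: J1=1, J2=1, J3=14, J4=0, J5=0
Total waiting = 1 + 1 + 14 + 0 + 0 = 16

16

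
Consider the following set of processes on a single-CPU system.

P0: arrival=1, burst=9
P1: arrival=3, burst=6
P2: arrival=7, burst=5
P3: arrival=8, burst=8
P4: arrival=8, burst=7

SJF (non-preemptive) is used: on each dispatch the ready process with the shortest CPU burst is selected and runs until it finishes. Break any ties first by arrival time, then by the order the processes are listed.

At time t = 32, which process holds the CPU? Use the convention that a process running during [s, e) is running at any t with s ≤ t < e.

Gantt: | idle 0-1 | P0 1-10 | P2 10-15 | P1 15-21 | P4 21-28 | P3 28-36 |
Completion: P0=10  P1=21  P2=15  P3=36  P4=28
Turnaround (C−A): P0=9  P1=18  P2=8  P3=28  P4=20

P3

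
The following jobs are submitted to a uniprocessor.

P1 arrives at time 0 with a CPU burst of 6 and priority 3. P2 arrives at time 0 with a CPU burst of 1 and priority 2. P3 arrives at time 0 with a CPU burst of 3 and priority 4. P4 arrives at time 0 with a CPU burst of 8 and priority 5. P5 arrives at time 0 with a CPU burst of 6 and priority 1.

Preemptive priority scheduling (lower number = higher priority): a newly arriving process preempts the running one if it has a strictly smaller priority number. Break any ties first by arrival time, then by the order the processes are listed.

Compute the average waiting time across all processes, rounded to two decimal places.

8.40

Schedule: | P5 0-6 | P2 6-7 | P1 7-13 | P3 13-16 | P4 16-24 |
Completion: P1=13  P2=7  P3=16  P4=24  P5=6
Turnaround (C−A): P1=13  P2=7  P3=16  P4=24  P5=6
Waiting times: P1=7, P2=6, P3=13, P4=16, P5=0
Average waiting = (7+6+13+16+0) / 5 = 42/5 = 8.40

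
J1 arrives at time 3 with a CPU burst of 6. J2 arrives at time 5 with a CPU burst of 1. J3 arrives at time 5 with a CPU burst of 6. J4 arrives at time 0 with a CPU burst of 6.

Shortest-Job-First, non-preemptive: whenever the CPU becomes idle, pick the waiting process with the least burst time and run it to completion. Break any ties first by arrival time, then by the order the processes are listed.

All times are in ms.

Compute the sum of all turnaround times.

32

Schedule: | J4 0-6 | J2 6-7 | J1 7-13 | J3 13-19 |
Completion: J1=13  J2=7  J3=19  J4=6
Turnaround (C−A): J1=10  J2=2  J3=14  J4=6
Turnaround = completion − arrival: J1=10, J2=2, J3=14, J4=6
Total turnaround = 10 + 2 + 14 + 6 = 32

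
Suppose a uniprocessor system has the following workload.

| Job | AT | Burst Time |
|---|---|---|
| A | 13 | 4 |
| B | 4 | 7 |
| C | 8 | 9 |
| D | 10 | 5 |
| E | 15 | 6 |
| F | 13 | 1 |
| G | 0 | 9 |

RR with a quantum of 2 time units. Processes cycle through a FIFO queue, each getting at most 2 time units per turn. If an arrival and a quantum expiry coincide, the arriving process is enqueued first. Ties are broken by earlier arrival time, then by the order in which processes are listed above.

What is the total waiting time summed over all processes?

Gantt: | G 0-4 | B 4-6 | G 6-8 | B 8-10 | C 10-12 | G 12-14 | D 14-16 | B 16-18 | C 18-20 | A 20-22 | F 22-23 | G 23-24 | E 24-26 | D 26-28 | B 28-29 | C 29-31 | A 31-33 | E 33-35 | D 35-36 | C 36-38 | E 38-40 | C 40-41 |
Completion: A=33  B=29  C=41  D=36  E=40  F=23  G=24
Turnaround (C−A): A=20  B=25  C=33  D=26  E=25  F=10  G=24
Waiting = turnaround − burst: A=16, B=18, C=24, D=21, E=19, F=9, G=15
Total waiting = 16 + 18 + 24 + 21 + 19 + 9 + 15 = 122

122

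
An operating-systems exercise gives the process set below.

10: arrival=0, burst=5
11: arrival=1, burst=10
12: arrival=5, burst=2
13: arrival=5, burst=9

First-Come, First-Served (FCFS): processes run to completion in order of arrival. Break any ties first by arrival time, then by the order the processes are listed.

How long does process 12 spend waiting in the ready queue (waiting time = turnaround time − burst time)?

10

Schedule: | 10 0-5 | 11 5-15 | 12 15-17 | 13 17-26 |
Completion: 10=5  11=15  12=17  13=26
Turnaround (C−A): 10=5  11=14  12=12  13=21
Waiting(12) = turnaround − burst = 12 − 2 = 10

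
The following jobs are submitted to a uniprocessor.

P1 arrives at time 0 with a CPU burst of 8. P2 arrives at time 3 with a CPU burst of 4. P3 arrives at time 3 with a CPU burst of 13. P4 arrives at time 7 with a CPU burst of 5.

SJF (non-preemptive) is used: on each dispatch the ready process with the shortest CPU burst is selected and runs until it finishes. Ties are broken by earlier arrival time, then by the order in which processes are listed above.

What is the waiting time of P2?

5

Schedule: | P1 0-8 | P2 8-12 | P4 12-17 | P3 17-30 |
Completion: P1=8  P2=12  P3=30  P4=17
Waiting(P2) = turnaround − burst = 9 − 4 = 5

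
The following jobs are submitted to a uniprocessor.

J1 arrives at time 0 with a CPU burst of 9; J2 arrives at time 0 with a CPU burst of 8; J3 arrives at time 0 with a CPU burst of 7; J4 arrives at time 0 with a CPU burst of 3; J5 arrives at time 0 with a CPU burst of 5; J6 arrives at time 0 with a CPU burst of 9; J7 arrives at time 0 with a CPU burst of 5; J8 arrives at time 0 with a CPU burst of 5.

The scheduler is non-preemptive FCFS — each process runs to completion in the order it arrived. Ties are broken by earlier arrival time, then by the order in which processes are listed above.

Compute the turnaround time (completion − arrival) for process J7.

46

Schedule: | J1 0-9 | J2 9-17 | J3 17-24 | J4 24-27 | J5 27-32 | J6 32-41 | J7 41-46 | J8 46-51 |
Completion: J1=9  J2=17  J3=24  J4=27  J5=32  J6=41  J7=46  J8=51
Turnaround(J7) = completion − arrival = 46 − 0 = 46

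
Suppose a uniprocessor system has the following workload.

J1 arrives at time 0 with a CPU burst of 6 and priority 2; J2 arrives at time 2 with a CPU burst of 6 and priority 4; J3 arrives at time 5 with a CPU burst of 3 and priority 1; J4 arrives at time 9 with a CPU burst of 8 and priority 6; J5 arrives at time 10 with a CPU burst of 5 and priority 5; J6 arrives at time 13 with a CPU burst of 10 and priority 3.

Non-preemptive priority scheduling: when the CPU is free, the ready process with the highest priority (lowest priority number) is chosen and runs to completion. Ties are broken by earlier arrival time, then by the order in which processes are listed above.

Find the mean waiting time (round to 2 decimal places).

Gantt: | J1 0-6 | J3 6-9 | J2 9-15 | J6 15-25 | J5 25-30 | J4 30-38 |
Completion: J1=6  J2=15  J3=9  J4=38  J5=30  J6=25
Waiting times: J1=0, J2=7, J3=1, J4=21, J5=15, J6=2
Average waiting = (0+7+1+21+15+2) / 6 = 46/6 = 7.67

7.67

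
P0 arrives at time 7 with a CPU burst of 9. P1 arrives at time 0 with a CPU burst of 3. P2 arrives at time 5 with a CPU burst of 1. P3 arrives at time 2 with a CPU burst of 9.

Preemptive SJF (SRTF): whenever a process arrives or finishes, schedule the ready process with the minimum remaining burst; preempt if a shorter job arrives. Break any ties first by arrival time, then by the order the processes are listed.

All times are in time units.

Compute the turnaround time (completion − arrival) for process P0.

15

Timeline: | P1 0-3 | P3 3-5 | P2 5-6 | P3 6-13 | P0 13-22 |
Completion: P0=22  P1=3  P2=6  P3=13
Turnaround (C−A): P0=15  P1=3  P2=1  P3=11
Turnaround(P0) = completion − arrival = 22 − 7 = 15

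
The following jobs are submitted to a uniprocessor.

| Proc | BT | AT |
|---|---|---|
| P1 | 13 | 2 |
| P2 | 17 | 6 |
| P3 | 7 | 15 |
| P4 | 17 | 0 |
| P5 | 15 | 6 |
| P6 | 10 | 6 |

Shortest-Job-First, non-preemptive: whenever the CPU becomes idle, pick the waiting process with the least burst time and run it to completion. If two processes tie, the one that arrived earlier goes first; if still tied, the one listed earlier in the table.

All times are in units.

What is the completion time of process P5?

Schedule: | P4 0-17 | P3 17-24 | P6 24-34 | P1 34-47 | P5 47-62 | P2 62-79 |
Completion: P1=47  P2=79  P3=24  P4=17  P5=62  P6=34

62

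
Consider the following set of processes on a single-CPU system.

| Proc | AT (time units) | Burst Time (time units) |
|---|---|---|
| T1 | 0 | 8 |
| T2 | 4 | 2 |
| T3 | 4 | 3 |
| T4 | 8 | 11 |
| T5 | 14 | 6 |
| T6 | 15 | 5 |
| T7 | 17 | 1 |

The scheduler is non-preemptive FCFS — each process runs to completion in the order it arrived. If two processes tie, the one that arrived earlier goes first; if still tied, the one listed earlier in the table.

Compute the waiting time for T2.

4

Schedule: | T1 0-8 | T2 8-10 | T3 10-13 | T4 13-24 | T5 24-30 | T6 30-35 | T7 35-36 |
Completion: T1=8  T2=10  T3=13  T4=24  T5=30  T6=35  T7=36
Turnaround (C−A): T1=8  T2=6  T3=9  T4=16  T5=16  T6=20  T7=19
Waiting(T2) = turnaround − burst = 6 − 2 = 4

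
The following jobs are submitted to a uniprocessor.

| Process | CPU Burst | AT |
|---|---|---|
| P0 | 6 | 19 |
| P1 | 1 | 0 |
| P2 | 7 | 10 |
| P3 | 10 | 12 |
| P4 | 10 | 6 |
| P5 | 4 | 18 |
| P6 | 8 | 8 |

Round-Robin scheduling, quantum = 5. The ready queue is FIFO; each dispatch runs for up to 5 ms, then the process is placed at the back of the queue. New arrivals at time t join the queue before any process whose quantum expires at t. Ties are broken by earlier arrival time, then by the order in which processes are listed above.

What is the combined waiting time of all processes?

Gantt: | P1 0-1 | idle 1-6 | P4 6-11 | P6 11-16 | P2 16-21 | P4 21-26 | P3 26-31 | P6 31-34 | P5 34-38 | P0 38-43 | P2 43-45 | P3 45-50 | P0 50-51 |
Completion: P0=51  P1=1  P2=45  P3=50  P4=26  P5=38  P6=34
Waiting = turnaround − burst: P0=26, P1=0, P2=28, P3=28, P4=10, P5=16, P6=18
Total waiting = 26 + 0 + 28 + 28 + 10 + 16 + 18 = 126

126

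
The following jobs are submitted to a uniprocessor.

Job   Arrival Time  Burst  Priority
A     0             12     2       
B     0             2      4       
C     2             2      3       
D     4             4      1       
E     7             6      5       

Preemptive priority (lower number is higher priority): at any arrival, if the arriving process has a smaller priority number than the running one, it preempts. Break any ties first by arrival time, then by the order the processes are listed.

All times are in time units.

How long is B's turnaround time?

Timeline: | A 0-4 | D 4-8 | A 8-16 | C 16-18 | B 18-20 | E 20-26 |
Completion: A=16  B=20  C=18  D=8  E=26
Turnaround (C−A): A=16  B=20  C=16  D=4  E=19
Turnaround(B) = completion − arrival = 20 − 0 = 20

20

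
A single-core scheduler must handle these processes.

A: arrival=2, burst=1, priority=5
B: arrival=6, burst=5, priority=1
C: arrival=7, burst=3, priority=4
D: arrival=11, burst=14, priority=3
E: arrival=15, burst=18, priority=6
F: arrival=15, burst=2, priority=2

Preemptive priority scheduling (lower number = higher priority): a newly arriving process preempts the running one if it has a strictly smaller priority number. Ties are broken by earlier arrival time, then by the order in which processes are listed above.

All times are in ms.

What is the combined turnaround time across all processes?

80

Gantt: | idle 0-2 | A 2-3 | idle 3-6 | B 6-11 | D 11-15 | F 15-17 | D 17-27 | C 27-30 | E 30-48 |
Completion: A=3  B=11  C=30  D=27  E=48  F=17
Turnaround = completion − arrival: A=1, B=5, C=23, D=16, E=33, F=2
Total turnaround = 1 + 5 + 23 + 16 + 33 + 2 = 80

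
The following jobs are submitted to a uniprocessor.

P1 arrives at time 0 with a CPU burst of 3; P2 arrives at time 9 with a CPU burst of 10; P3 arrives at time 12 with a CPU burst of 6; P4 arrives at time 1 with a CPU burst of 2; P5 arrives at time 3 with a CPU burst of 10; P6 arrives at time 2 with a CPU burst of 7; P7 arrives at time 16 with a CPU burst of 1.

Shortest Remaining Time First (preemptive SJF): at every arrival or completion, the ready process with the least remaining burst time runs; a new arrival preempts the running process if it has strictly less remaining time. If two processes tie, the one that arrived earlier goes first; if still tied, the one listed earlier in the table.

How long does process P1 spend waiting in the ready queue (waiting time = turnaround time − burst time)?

0

Schedule: | P1 0-3 | P4 3-5 | P6 5-12 | P3 12-16 | P7 16-17 | P3 17-19 | P5 19-29 | P2 29-39 |
Completion: P1=3  P2=39  P3=19  P4=5  P5=29  P6=12  P7=17
Turnaround (C−A): P1=3  P2=30  P3=7  P4=4  P5=26  P6=10  P7=1
Waiting(P1) = turnaround − burst = 3 − 3 = 0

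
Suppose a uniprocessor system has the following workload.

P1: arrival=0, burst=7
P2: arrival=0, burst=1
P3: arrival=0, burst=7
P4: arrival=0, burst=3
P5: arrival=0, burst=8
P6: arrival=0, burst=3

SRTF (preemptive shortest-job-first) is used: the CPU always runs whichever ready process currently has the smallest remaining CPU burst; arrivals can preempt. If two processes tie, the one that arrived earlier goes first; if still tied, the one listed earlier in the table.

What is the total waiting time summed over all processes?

47

Schedule: | P2 0-1 | P4 1-4 | P6 4-7 | P1 7-14 | P3 14-21 | P5 21-29 |
Completion: P1=14  P2=1  P3=21  P4=4  P5=29  P6=7
Turnaround (C−A): P1=14  P2=1  P3=21  P4=4  P5=29  P6=7
Waiting = turnaround − burst: P1=7, P2=0, P3=14, P4=1, P5=21, P6=4
Total waiting = 7 + 0 + 14 + 1 + 21 + 4 = 47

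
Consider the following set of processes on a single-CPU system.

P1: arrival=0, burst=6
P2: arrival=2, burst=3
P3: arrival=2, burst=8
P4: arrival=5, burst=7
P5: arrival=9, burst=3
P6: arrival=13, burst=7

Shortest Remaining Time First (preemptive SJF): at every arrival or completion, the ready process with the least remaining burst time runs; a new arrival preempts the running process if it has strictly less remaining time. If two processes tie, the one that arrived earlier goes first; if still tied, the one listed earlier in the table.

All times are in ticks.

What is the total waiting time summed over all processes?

40

Schedule: | P1 0-2 | P2 2-5 | P1 5-9 | P5 9-12 | P4 12-19 | P6 19-26 | P3 26-34 |
Completion: P1=9  P2=5  P3=34  P4=19  P5=12  P6=26
Waiting = turnaround − burst: P1=3, P2=0, P3=24, P4=7, P5=0, P6=6
Total waiting = 3 + 0 + 24 + 7 + 0 + 6 = 40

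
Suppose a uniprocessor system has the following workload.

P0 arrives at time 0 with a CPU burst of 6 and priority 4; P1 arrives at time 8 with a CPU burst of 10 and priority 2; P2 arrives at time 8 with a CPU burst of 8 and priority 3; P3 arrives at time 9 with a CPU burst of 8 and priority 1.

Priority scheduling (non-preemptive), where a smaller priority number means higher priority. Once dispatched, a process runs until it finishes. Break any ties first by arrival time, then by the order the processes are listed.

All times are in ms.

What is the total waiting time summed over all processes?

27

Timeline: | P0 0-6 | idle 6-8 | P1 8-18 | P3 18-26 | P2 26-34 |
Completion: P0=6  P1=18  P2=34  P3=26
Turnaround (C−A): P0=6  P1=10  P2=26  P3=17
Waiting = turnaround − burst: P0=0, P1=0, P2=18, P3=9
Total waiting = 0 + 0 + 18 + 9 = 27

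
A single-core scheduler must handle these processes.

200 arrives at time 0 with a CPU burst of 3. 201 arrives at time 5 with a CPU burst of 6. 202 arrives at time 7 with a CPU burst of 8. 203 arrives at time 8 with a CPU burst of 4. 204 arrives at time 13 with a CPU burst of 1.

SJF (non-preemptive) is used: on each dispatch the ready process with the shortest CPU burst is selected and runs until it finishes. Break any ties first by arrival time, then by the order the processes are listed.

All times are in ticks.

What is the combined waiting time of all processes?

14

Timeline: | 200 0-3 | idle 3-5 | 201 5-11 | 203 11-15 | 204 15-16 | 202 16-24 |
Completion: 200=3  201=11  202=24  203=15  204=16
Turnaround (C−A): 200=3  201=6  202=17  203=7  204=3
Waiting = turnaround − burst: 200=0, 201=0, 202=9, 203=3, 204=2
Total waiting = 0 + 0 + 9 + 3 + 2 = 14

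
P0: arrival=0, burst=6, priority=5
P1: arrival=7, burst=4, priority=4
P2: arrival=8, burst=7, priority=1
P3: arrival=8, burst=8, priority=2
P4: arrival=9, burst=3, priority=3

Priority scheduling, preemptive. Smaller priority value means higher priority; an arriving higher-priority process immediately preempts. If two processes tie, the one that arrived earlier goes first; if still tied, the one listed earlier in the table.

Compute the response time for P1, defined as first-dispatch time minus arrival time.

0

Schedule: | P0 0-6 | idle 6-7 | P1 7-8 | P2 8-15 | P3 15-23 | P4 23-26 | P1 26-29 |
Completion: P0=6  P1=29  P2=15  P3=23  P4=26
Turnaround (C−A): P0=6  P1=22  P2=7  P3=15  P4=17
Response(P1) = first start − arrival = 7 − 7 = 0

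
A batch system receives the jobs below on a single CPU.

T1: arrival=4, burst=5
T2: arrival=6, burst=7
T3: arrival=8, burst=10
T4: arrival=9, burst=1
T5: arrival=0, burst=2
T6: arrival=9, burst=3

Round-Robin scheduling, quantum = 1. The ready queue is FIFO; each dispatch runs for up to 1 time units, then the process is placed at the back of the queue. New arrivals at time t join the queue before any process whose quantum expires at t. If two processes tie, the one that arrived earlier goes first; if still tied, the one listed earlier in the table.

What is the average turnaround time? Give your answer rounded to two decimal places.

11.50

Schedule: | T5 0-2 | idle 2-4 | T1 4-6 | T2 6-7 | T1 7-8 | T2 8-9 | T3 9-10 | T1 10-11 | T4 11-12 | T6 12-13 | T2 13-14 | T3 14-15 | T1 15-16 | T6 16-17 | T2 17-18 | T3 18-19 | T6 19-20 | T2 20-21 | T3 21-22 | T2 22-23 | T3 23-24 | T2 24-25 | T3 25-30 |
Completion: T1=16  T2=25  T3=30  T4=12  T5=2  T6=20
Turnaround (C−A): T1=12  T2=19  T3=22  T4=3  T5=2  T6=11
Turnaround times: T1=12, T2=19, T3=22, T4=3, T5=2, T6=11
Average turnaround = (12+19+22+3+2+11) / 6 = 69/6 = 11.50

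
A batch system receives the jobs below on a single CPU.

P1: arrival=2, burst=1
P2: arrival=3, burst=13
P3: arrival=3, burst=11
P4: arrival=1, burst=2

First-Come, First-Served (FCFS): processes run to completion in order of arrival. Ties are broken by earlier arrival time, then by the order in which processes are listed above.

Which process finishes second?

Schedule: | idle 0-1 | P4 1-3 | P1 3-4 | P2 4-17 | P3 17-28 |
Completion: P1=4  P2=17  P3=28  P4=3
Finish order: P4 → P1 → P2 → P3

P1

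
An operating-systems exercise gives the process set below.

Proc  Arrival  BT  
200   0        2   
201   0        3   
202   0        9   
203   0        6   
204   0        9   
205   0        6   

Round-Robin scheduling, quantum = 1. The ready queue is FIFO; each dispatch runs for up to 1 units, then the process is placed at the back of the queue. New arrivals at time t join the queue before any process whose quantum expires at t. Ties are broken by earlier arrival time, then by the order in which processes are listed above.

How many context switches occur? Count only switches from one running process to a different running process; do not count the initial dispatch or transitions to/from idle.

34

Timeline: | 200 0-1 | 201 1-2 | 202 2-3 | 203 3-4 | 204 4-5 | 205 5-6 | 200 6-7 | 201 7-8 | 202 8-9 | 203 9-10 | 204 10-11 | 205 11-12 | 201 12-13 | 202 13-14 | 203 14-15 | 204 15-16 | 205 16-17 | 202 17-18 | 203 18-19 | 204 19-20 | 205 20-21 | 202 21-22 | 203 22-23 | 204 23-24 | 205 24-25 | 202 25-26 | 203 26-27 | 204 27-28 | 205 28-29 | 202 29-30 | 204 30-31 | 202 31-32 | 204 32-33 | 202 33-34 | 204 34-35 |
Completion: 200=7  201=13  202=34  203=27  204=35  205=29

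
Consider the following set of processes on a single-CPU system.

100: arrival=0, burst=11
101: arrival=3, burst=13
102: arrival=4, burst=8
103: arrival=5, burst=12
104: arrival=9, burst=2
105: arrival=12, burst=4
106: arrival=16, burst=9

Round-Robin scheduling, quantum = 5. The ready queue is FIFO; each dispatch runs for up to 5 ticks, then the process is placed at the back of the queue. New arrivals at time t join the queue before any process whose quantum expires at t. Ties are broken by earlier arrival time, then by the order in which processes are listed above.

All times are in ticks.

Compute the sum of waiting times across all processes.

213

Schedule: | 100 0-5 | 101 5-10 | 102 10-15 | 103 15-20 | 100 20-25 | 104 25-27 | 101 27-32 | 105 32-36 | 102 36-39 | 106 39-44 | 103 44-49 | 100 49-50 | 101 50-53 | 106 53-57 | 103 57-59 |
Completion: 100=50  101=53  102=39  103=59  104=27  105=36  106=57
Turnaround (C−A): 100=50  101=50  102=35  103=54  104=18  105=24  106=41
Waiting = turnaround − burst: 100=39, 101=37, 102=27, 103=42, 104=16, 105=20, 106=32
Total waiting = 39 + 37 + 27 + 42 + 16 + 20 + 32 = 213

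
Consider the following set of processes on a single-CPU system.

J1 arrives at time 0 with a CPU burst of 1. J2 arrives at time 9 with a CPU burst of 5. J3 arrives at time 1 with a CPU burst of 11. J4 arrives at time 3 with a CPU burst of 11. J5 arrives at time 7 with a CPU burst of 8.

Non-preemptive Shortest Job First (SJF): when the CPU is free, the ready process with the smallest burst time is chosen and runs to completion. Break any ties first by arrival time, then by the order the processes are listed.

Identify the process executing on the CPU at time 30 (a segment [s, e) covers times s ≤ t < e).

Gantt: | J1 0-1 | J3 1-12 | J2 12-17 | J5 17-25 | J4 25-36 |
Completion: J1=1  J2=17  J3=12  J4=36  J5=25

J4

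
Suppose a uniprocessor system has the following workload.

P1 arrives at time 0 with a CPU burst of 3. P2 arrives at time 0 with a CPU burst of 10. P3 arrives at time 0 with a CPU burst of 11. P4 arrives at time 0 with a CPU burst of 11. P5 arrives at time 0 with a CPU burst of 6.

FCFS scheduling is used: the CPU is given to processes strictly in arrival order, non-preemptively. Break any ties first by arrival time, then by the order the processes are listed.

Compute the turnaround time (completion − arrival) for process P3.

Gantt: | P1 0-3 | P2 3-13 | P3 13-24 | P4 24-35 | P5 35-41 |
Completion: P1=3  P2=13  P3=24  P4=35  P5=41
Turnaround (C−A): P1=3  P2=13  P3=24  P4=35  P5=41
Turnaround(P3) = completion − arrival = 24 − 0 = 24

24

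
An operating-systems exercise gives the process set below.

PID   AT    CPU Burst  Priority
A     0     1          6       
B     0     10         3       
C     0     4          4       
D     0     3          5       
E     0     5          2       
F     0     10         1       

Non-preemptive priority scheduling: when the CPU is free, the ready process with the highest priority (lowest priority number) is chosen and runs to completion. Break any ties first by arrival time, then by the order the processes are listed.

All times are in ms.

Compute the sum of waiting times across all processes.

Schedule: | F 0-10 | E 10-15 | B 15-25 | C 25-29 | D 29-32 | A 32-33 |
Completion: A=33  B=25  C=29  D=32  E=15  F=10
Waiting = turnaround − burst: A=32, B=15, C=25, D=29, E=10, F=0
Total waiting = 32 + 15 + 25 + 29 + 10 + 0 = 111

111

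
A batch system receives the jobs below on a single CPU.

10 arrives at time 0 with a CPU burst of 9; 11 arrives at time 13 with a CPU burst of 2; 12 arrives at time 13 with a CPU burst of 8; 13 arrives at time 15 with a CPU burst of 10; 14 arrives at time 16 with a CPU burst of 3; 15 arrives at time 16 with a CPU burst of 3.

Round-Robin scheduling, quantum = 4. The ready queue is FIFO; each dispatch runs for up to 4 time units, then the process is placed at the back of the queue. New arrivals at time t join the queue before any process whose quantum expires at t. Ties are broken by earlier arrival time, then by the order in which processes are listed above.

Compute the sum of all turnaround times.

78

Timeline: | 10 0-9 | idle 9-13 | 11 13-15 | 12 15-19 | 13 19-23 | 14 23-26 | 15 26-29 | 12 29-33 | 13 33-39 |
Completion: 10=9  11=15  12=33  13=39  14=26  15=29
Turnaround = completion − arrival: 10=9, 11=2, 12=20, 13=24, 14=10, 15=13
Total turnaround = 9 + 2 + 20 + 24 + 10 + 13 = 78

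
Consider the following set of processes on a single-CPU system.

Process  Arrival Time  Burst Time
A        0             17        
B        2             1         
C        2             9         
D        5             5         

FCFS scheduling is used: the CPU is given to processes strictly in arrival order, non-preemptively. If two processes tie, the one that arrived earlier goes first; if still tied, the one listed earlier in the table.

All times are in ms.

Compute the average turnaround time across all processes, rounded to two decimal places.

21.25

Gantt: | A 0-17 | B 17-18 | C 18-27 | D 27-32 |
Completion: A=17  B=18  C=27  D=32
Turnaround (C−A): A=17  B=16  C=25  D=27
Turnaround times: A=17, B=16, C=25, D=27
Average turnaround = (17+16+25+27) / 4 = 85/4 = 21.25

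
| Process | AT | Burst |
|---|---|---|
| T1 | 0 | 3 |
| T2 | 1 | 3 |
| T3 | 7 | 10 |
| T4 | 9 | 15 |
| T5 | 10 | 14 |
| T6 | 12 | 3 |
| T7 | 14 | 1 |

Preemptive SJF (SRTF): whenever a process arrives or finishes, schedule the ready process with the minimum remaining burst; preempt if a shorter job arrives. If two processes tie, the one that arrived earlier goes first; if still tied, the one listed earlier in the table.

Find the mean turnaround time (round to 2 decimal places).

13.29

Timeline: | T1 0-3 | T2 3-6 | idle 6-7 | T3 7-12 | T6 12-15 | T7 15-16 | T3 16-21 | T5 21-35 | T4 35-50 |
Completion: T1=3  T2=6  T3=21  T4=50  T5=35  T6=15  T7=16
Turnaround (C−A): T1=3  T2=5  T3=14  T4=41  T5=25  T6=3  T7=2
Turnaround times: T1=3, T2=5, T3=14, T4=41, T5=25, T6=3, T7=2
Average turnaround = (3+5+14+41+25+3+2) / 7 = 93/7 = 13.29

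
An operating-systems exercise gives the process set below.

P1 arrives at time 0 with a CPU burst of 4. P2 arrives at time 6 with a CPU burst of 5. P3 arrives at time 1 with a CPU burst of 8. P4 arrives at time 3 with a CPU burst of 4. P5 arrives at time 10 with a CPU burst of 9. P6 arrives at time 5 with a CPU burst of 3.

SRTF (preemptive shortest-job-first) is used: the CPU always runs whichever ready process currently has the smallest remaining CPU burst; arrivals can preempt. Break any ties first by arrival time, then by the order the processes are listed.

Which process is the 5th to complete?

Gantt: | P1 0-4 | P4 4-8 | P6 8-11 | P2 11-16 | P3 16-24 | P5 24-33 |
Completion: P1=4  P2=16  P3=24  P4=8  P5=33  P6=11
Turnaround (C−A): P1=4  P2=10  P3=23  P4=5  P5=23  P6=6
Finish order: P1 → P4 → P6 → P2 → P3 → P5

P3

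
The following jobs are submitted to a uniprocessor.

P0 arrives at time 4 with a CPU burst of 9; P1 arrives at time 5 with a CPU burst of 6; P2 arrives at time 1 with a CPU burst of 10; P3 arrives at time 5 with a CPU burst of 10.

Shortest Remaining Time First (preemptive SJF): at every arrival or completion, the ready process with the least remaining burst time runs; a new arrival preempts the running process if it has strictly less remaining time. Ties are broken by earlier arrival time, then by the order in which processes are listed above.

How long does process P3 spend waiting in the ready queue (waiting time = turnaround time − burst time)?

21

Gantt: | idle 0-1 | P2 1-11 | P1 11-17 | P0 17-26 | P3 26-36 |
Completion: P0=26  P1=17  P2=11  P3=36
Waiting(P3) = turnaround − burst = 31 − 10 = 21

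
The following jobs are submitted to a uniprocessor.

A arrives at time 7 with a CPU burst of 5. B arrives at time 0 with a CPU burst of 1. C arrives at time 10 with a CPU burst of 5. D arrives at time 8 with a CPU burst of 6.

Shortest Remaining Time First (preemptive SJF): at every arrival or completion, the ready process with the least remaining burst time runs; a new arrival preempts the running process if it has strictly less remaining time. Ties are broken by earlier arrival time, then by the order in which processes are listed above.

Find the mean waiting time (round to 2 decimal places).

Schedule: | B 0-1 | idle 1-7 | A 7-12 | C 12-17 | D 17-23 |
Completion: A=12  B=1  C=17  D=23
Turnaround (C−A): A=5  B=1  C=7  D=15
Waiting times: A=0, B=0, C=2, D=9
Average waiting = (0+0+2+9) / 4 = 11/4 = 2.75

2.75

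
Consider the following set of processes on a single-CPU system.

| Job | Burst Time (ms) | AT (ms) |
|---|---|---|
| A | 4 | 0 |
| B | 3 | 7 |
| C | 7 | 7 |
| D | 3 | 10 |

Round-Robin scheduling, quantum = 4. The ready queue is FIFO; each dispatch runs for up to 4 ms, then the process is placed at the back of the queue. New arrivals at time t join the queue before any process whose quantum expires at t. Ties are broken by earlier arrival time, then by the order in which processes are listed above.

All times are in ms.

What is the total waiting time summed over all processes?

10

Timeline: | A 0-4 | idle 4-7 | B 7-10 | C 10-14 | D 14-17 | C 17-20 |
Completion: A=4  B=10  C=20  D=17
Turnaround (C−A): A=4  B=3  C=13  D=7
Waiting = turnaround − burst: A=0, B=0, C=6, D=4
Total waiting = 0 + 0 + 6 + 4 = 10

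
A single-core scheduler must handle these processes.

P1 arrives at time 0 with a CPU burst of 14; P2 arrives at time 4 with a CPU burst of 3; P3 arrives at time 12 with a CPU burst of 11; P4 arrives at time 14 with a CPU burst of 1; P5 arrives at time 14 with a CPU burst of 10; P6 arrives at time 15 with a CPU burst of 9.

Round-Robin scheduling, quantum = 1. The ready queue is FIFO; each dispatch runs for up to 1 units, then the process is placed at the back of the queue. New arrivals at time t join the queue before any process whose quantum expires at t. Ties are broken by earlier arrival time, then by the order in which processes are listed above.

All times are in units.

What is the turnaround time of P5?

34

Gantt: | P1 0-4 | P2 4-5 | P1 5-6 | P2 6-7 | P1 7-8 | P2 8-9 | P1 9-12 | P3 12-13 | P1 13-14 | P3 14-15 | P4 15-16 | P5 16-17 | P1 17-18 | P6 18-19 | P3 19-20 | P5 20-21 | P1 21-22 | P6 22-23 | P3 23-24 | P5 24-25 | P1 25-26 | P6 26-27 | P3 27-28 | P5 28-29 | P1 29-30 | P6 30-31 | P3 31-32 | P5 32-33 | P6 33-34 | P3 34-35 | P5 35-36 | P6 36-37 | P3 37-38 | P5 38-39 | P6 39-40 | P3 40-41 | P5 41-42 | P6 42-43 | P3 43-44 | P5 44-45 | P6 45-46 | P3 46-47 | P5 47-48 |
Completion: P1=30  P2=9  P3=47  P4=16  P5=48  P6=46
Turnaround (C−A): P1=30  P2=5  P3=35  P4=2  P5=34  P6=31
Turnaround(P5) = completion − arrival = 48 − 14 = 34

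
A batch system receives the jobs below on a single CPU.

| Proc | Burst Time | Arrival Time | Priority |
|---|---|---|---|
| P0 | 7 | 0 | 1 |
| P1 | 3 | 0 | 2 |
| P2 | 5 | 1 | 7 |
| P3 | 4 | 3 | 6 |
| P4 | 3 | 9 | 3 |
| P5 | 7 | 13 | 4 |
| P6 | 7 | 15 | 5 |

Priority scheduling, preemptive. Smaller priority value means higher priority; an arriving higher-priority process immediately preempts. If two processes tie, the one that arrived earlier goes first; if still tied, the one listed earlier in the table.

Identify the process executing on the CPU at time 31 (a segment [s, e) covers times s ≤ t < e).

P2

Schedule: | P0 0-7 | P1 7-10 | P4 10-13 | P5 13-20 | P6 20-27 | P3 27-31 | P2 31-36 |
Completion: P0=7  P1=10  P2=36  P3=31  P4=13  P5=20  P6=27
Turnaround (C−A): P0=7  P1=10  P2=35  P3=28  P4=4  P5=7  P6=12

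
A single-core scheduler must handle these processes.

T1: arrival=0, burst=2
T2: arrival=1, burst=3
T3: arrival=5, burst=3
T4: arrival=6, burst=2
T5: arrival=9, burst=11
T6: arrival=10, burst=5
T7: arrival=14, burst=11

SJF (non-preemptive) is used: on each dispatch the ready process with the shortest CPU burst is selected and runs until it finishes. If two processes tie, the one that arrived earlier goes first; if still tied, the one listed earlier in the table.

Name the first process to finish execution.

Gantt: | T1 0-2 | T2 2-5 | T3 5-8 | T4 8-10 | T6 10-15 | T5 15-26 | T7 26-37 |
Completion: T1=2  T2=5  T3=8  T4=10  T5=26  T6=15  T7=37
Turnaround (C−A): T1=2  T2=4  T3=3  T4=4  T5=17  T6=5  T7=23
Finish order: T1 → T2 → T3 → T4 → T6 → T5 → T7

T1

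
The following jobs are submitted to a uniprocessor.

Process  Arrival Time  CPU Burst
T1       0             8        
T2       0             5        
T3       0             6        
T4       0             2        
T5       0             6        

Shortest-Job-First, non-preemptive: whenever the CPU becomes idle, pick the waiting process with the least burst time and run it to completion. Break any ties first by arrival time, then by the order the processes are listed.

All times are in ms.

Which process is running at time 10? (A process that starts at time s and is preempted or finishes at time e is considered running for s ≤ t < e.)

T3

Schedule: | T4 0-2 | T2 2-7 | T3 7-13 | T5 13-19 | T1 19-27 |
Completion: T1=27  T2=7  T3=13  T4=2  T5=19
Turnaround (C−A): T1=27  T2=7  T3=13  T4=2  T5=19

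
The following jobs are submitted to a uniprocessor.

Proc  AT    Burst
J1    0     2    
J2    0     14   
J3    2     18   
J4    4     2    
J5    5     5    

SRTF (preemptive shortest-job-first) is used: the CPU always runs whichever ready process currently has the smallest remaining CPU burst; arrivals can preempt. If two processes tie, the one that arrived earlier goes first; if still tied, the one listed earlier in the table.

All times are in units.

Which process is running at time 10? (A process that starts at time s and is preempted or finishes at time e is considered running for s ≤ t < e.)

Schedule: | J1 0-2 | J2 2-4 | J4 4-6 | J5 6-11 | J2 11-23 | J3 23-41 |
Completion: J1=2  J2=23  J3=41  J4=6  J5=11
Turnaround (C−A): J1=2  J2=23  J3=39  J4=2  J5=6

J5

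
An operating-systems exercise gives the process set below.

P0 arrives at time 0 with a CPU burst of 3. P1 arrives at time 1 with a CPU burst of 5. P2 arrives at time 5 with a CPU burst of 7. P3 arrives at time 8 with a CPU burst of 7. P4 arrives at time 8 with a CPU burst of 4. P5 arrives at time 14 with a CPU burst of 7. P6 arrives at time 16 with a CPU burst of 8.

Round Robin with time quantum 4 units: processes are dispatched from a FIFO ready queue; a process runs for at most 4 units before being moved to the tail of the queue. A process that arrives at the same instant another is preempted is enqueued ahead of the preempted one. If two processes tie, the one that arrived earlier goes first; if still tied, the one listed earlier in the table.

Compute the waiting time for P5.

16

Schedule: | P0 0-3 | P1 3-7 | P2 7-11 | P1 11-12 | P3 12-16 | P4 16-20 | P2 20-23 | P5 23-27 | P6 27-31 | P3 31-34 | P5 34-37 | P6 37-41 |
Completion: P0=3  P1=12  P2=23  P3=34  P4=20  P5=37  P6=41
Waiting(P5) = turnaround − burst = 23 − 7 = 16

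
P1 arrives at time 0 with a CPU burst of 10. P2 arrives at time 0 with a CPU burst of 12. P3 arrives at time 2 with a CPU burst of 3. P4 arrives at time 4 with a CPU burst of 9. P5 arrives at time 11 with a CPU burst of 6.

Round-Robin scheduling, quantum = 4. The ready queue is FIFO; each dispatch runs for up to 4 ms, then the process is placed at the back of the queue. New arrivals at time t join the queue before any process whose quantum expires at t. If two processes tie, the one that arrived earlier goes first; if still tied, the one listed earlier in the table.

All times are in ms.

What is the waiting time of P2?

Timeline: | P1 0-4 | P2 4-8 | P3 8-11 | P4 11-15 | P1 15-19 | P2 19-23 | P5 23-27 | P4 27-31 | P1 31-33 | P2 33-37 | P5 37-39 | P4 39-40 |
Completion: P1=33  P2=37  P3=11  P4=40  P5=39
Waiting(P2) = turnaround − burst = 37 − 12 = 25

25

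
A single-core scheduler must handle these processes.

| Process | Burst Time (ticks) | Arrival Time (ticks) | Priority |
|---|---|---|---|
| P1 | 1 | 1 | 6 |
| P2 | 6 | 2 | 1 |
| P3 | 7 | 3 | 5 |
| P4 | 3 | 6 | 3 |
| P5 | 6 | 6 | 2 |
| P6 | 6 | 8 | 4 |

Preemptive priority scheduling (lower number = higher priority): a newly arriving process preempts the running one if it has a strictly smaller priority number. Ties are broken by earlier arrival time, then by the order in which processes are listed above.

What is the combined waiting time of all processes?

39

Schedule: | idle 0-1 | P1 1-2 | P2 2-8 | P5 8-14 | P4 14-17 | P6 17-23 | P3 23-30 |
Completion: P1=2  P2=8  P3=30  P4=17  P5=14  P6=23
Turnaround (C−A): P1=1  P2=6  P3=27  P4=11  P5=8  P6=15
Waiting = turnaround − burst: P1=0, P2=0, P3=20, P4=8, P5=2, P6=9
Total waiting = 0 + 0 + 20 + 8 + 2 + 9 = 39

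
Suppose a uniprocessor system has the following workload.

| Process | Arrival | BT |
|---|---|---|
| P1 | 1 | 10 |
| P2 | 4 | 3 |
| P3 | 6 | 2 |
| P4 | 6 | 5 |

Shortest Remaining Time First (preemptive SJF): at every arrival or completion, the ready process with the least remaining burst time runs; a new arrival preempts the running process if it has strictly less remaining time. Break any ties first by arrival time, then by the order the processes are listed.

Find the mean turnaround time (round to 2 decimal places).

8.50

Schedule: | idle 0-1 | P1 1-4 | P2 4-7 | P3 7-9 | P4 9-14 | P1 14-21 |
Completion: P1=21  P2=7  P3=9  P4=14
Turnaround (C−A): P1=20  P2=3  P3=3  P4=8
Turnaround times: P1=20, P2=3, P3=3, P4=8
Average turnaround = (20+3+3+8) / 4 = 34/4 = 8.50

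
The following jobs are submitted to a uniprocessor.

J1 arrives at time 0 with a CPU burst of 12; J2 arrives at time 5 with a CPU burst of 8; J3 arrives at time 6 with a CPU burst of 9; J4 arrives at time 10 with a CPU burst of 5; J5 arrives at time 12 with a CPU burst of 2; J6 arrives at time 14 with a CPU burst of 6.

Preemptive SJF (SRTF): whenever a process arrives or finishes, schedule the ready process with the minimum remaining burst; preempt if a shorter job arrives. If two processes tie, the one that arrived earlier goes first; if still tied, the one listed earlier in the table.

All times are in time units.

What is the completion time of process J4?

Timeline: | J1 0-12 | J5 12-14 | J4 14-19 | J6 19-25 | J2 25-33 | J3 33-42 |
Completion: J1=12  J2=33  J3=42  J4=19  J5=14  J6=25
Turnaround (C−A): J1=12  J2=28  J3=36  J4=9  J5=2  J6=11

19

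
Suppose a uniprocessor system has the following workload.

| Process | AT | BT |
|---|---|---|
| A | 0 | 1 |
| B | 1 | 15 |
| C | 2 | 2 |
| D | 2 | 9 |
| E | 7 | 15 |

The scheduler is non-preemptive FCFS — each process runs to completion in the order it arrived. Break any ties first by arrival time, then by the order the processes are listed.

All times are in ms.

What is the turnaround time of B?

Schedule: | A 0-1 | B 1-16 | C 16-18 | D 18-27 | E 27-42 |
Completion: A=1  B=16  C=18  D=27  E=42
Turnaround(B) = completion − arrival = 16 − 1 = 15

15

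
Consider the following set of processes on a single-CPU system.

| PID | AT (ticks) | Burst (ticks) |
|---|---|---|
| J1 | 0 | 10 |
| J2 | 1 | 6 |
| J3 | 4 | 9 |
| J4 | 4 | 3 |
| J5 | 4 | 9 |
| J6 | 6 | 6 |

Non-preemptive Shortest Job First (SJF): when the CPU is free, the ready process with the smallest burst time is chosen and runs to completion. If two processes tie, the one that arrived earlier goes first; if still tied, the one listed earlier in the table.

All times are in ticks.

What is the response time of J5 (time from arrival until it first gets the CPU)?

30

Schedule: | J1 0-10 | J4 10-13 | J2 13-19 | J6 19-25 | J3 25-34 | J5 34-43 |
Completion: J1=10  J2=19  J3=34  J4=13  J5=43  J6=25
Turnaround (C−A): J1=10  J2=18  J3=30  J4=9  J5=39  J6=19
Response(J5) = first start − arrival = 34 − 4 = 30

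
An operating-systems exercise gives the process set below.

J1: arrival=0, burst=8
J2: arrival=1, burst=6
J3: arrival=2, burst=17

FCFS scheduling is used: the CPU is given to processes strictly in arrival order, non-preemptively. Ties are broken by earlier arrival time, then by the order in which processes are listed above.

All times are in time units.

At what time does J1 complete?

Gantt: | J1 0-8 | J2 8-14 | J3 14-31 |
Completion: J1=8  J2=14  J3=31
Turnaround (C−A): J1=8  J2=13  J3=29

8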